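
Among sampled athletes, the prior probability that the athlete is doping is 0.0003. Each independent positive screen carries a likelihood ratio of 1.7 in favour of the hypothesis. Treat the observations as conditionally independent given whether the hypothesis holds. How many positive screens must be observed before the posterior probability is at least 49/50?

Prior odds = 0.0003/0.9997 = 3/9997.
Likelihood ratio per positive screen = 1.7.
Target posterior odds = 0.98/0.02 = 49.
Need (3/9997) × 1.7ⁿ ≥ 49, i.e. 1.7ⁿ ≥ 489853/3.
1.7²² ≈117456 falls short of 489853/3 but 1.7²³ ≈199676 reaches it, so n = 23.

23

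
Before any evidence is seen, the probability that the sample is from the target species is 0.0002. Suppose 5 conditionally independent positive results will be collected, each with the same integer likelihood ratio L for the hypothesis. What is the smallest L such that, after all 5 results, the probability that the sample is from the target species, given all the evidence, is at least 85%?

Prior odds = 0.0002/0.9998 = 1/4999.
Target odds = 0.85/0.15 = 17/3.
Need L⁵ ≥ 17/3 ÷ (1/4999) = 84983/3.
7⁵ = 16807 < 84983/3 ≤ 32768 = 8⁵, so L = 8.

8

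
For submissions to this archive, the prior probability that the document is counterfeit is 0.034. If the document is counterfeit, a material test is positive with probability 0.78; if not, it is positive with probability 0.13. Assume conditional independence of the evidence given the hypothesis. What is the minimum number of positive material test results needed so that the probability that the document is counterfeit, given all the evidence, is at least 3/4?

Prior odds = 0.034/0.966 = 17/483.
Likelihood ratio of a positive = 0.78/0.13 = 6.
Target posterior odds = 0.75/0.25 = 3.
Need (17/483) × 6ⁿ ≥ 3, i.e. 6ⁿ ≥ 1449/17.
6² = 36 falls short of 1449/17 but 6³ = 216 reaches it, so n = 3.

3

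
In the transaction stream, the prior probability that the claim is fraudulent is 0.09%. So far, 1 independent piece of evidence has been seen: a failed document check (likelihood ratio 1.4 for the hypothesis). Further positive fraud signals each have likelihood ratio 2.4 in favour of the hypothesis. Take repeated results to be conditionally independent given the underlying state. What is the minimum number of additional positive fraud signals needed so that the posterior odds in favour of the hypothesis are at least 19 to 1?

Prior odds = 0.0009/0.9991 = 9/9991.
Bayes factor of the evidence already in hand = 1.4.
Odds after that evidence = (9/9991) × 1.4 = 63/49955.
Target odds = 19.
Need 2.4ⁿ ≥ 19 ÷ (63/49955) = 949145/63.
2.4¹⁰ ≈6340.34 falls short of 949145/63 but 2.4¹¹ ≈15216.8 reaches it, so n = 11.

11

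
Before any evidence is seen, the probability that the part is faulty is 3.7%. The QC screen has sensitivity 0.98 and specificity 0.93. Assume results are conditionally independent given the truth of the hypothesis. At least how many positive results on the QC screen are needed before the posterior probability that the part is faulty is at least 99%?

Prior odds = 0.037/0.963 = 37/963.
False-positive rate = 1 − 0.93 = 0.07; likelihood ratio of a positive = 0.98/0.07 = 14.
Target posterior odds = 0.99/0.01 = 99.
Need (37/963) × 14ⁿ ≥ 99, i.e. 14ⁿ ≥ 95337/37.
14² = 196 falls short of 95337/37 but 14³ = 2744 reaches it, so n = 3.

3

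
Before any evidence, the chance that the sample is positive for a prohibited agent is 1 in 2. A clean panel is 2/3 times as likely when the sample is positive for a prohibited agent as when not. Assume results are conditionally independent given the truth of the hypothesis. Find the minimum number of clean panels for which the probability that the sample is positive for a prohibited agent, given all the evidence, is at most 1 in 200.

14

Prior odds = 0.5/0.5 = 1.
Likelihood ratio per clean panel = 2/3.
Target odds: 0.005 ÷ 0.995 = 1/199.
Need 1 × (2/3)ⁿ ≤ 1/199, i.e. (2/3)ⁿ ≤ 1/199.
(2/3)¹³ = 8192/1594323 is still above 1/199 but (2/3)¹⁴ = 16384/4782969 is at or below it, so n = 14.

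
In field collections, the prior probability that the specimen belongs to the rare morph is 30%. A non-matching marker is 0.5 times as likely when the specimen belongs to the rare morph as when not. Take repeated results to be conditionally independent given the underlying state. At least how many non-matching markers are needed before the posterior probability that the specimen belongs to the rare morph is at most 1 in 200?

Prior odds = 0.3/0.7 = 3/7.
Likelihood ratio per non-matching marker = 0.5.
Target posterior odds = 0.005/0.995 = 1/199.
Require 0.5ⁿ ≤ 1/199 ÷ (3/7) = 7/597.
0.5⁶ = 0.015625 is still above 7/597 but 0.5⁷ = 0.0078125 is at or below it, so n = 7.

7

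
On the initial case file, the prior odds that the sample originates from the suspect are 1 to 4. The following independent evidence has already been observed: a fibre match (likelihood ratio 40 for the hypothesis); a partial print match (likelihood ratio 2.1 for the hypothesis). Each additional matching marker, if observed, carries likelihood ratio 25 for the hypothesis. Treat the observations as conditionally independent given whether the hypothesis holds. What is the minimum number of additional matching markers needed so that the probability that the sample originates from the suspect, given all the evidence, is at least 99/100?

Prior odds = 0.25.
Combined Bayes factor of the evidence already in hand = 40 × 2.1 = 84.
Odds after that evidence = 0.25 × 84 = 21.
Target odds = 0.99/0.01 = 99.
Need 25ⁿ ≥ 99 ÷ 21 = 33/7.
25¹ = 25, which meets the required 33/7; so n = 1.

1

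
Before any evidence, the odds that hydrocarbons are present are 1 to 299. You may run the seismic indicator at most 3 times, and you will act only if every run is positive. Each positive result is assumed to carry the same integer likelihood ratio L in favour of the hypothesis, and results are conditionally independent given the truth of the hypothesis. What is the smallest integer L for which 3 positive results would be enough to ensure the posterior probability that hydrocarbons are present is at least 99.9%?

Prior odds = 1/299.
Target odds = 0.999/0.001 = 999.
Need L³ ≥ 999 ÷ (1/299) = 298701.
66³ = 287496 < 298701 ≤ 300763 = 67³, so L = 67.

67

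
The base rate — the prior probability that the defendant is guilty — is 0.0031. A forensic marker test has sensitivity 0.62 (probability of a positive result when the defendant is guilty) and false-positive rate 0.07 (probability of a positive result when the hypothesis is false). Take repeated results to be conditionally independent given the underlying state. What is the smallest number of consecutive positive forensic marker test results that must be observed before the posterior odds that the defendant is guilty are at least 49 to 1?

Prior odds: 0.0031 ÷ 0.9969 = 31/9969.
Likelihood ratio of a positive result = 0.62/0.07 = 62/7.
Target odds = 49.
Require (62/7)ⁿ ≥ 49 ÷ (31/9969) = 488481/31.
(62/7)⁴ = 14776336/2401 falls short of 488481/31 but (62/7)⁵ = 916132832/16807 reaches it, so n = 5.

5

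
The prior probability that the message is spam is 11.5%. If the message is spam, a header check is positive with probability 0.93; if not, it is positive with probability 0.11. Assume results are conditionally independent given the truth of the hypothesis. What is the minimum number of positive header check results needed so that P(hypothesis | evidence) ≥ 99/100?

Prior odds = 0.115/0.885 = 23/177.
Likelihood ratio of a positive = 0.93/0.11 = 93/11.
Target posterior odds = 0.99/0.01 = 99.
Need (23/177) × (93/11)ⁿ ≥ 99, i.e. (93/11)ⁿ ≥ 17523/23.
(93/11)³ = 804357/1331 falls short of 17523/23 but (93/11)⁴ = 74805201/14641 reaches it, so n = 4.

4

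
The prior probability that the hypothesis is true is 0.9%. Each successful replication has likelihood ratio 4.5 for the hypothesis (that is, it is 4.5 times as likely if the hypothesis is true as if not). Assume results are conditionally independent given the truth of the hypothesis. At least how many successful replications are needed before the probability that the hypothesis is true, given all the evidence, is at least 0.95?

Prior odds = 0.009/0.991 = 9/991.
Likelihood ratio per successful replication = 4.5.
Target odds: 0.95 ÷ 0.05 = 19.
Need (9/991) × 4.5ⁿ ≥ 19, i.e. 4.5ⁿ ≥ 18829/9.
4.5⁵ = 1845.28125 falls short of 18829/9 but 4.5⁶ = 8303.765625 reaches it, so n = 6.

6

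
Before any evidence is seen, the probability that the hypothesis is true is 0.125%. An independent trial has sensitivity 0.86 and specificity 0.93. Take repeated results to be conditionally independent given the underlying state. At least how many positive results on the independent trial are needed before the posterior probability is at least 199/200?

Prior odds: 0.00125 ÷ 0.99875 = 1/799.
False-positive rate = 1 − 0.93 = 0.07; likelihood ratio of a positive = 0.86/0.07 = 86/7.
Target odds: 0.995 ÷ 0.005 = 199.
Need (1/799) × (86/7)ⁿ ≥ 199, i.e. (86/7)ⁿ ≥ 159001.
(86/7)⁴ = 54700816/2401 falls short of 159001 but (86/7)⁵ ≈279899 reaches it, so n = 5.

5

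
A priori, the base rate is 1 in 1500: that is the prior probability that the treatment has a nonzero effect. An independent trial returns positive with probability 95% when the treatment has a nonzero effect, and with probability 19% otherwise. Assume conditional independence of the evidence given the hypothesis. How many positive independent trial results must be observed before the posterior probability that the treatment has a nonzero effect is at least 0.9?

6

Prior odds = (1/1500)/(1499/1500) = 1/1499.
Likelihood ratio of a positive result = 0.95/0.19 = 5.
Target posterior odds = 0.9/0.1 = 9.
Need (1/1499) × 5ⁿ ≥ 9, i.e. 5ⁿ ≥ 13491.
5⁵ = 3125 falls short of 13491 but 5⁶ = 15625 reaches it, so n = 6.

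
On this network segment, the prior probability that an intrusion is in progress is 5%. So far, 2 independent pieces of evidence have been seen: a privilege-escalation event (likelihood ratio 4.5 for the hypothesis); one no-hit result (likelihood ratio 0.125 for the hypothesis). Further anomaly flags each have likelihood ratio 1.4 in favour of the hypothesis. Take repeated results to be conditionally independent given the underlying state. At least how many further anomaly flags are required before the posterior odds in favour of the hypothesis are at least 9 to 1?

Prior odds = 0.05/0.95 = 1/19.
Combined Bayes factor of the evidence already in hand = 4.5 × 0.125 = 0.5625.
Odds after that evidence = (1/19) × 0.5625 = 9/304.
Target odds = 9.
Need 1.4ⁿ ≥ 9 ÷ (9/304) = 304.
1.4¹⁶ ≈217.795 falls short of 304 but 1.4¹⁷ ≈304.913 reaches it, so n = 17.

17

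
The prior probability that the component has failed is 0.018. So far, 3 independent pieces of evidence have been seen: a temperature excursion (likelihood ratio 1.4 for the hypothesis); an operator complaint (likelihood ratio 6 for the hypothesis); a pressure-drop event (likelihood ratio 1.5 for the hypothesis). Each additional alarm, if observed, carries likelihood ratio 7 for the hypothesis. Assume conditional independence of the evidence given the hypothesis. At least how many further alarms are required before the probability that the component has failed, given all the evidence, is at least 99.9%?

Prior odds = 0.018/0.982 = 9/491.
Combined Bayes factor of the evidence already in hand = 1.4 × 6 × 1.5 = 12.6.
Odds after that evidence = (9/491) × 12.6 = 567/2455.
Target odds = 0.999/0.001 = 999.
Need 7ⁿ ≥ 999 ÷ (567/2455) = 90835/21.
7⁴ = 2401 falls short of 90835/21 but 7⁵ = 16807 reaches it, so n = 5.

5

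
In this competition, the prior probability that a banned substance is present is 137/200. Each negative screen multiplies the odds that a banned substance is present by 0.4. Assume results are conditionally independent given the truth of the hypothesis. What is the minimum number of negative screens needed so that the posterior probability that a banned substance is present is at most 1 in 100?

Prior odds = 0.685/0.315 = 137/63.
Likelihood ratio per negative screen = 0.4.
Target odds: 0.01 ÷ 0.99 = 1/99.
Need (137/63) × 0.4ⁿ ≤ 1/99, i.e. 0.4ⁿ ≤ 7/1507.
0.4⁵ = 0.01024 is still above 7/1507 but 0.4⁶ = 64/15625 is at or below it, so n = 6.

6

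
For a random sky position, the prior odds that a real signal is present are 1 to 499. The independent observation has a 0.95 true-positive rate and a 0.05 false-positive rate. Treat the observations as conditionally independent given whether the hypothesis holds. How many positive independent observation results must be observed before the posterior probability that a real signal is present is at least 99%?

Prior odds = 1/499.
Likelihood ratio of a positive result = 0.95/0.05 = 19.
Target posterior odds = 0.99/0.01 = 99.
Require 19ⁿ ≥ 99 ÷ (1/499) = 49401.
19³ = 6859 falls short of 49401 but 19⁴ = 130321 reaches it, so n = 4.

4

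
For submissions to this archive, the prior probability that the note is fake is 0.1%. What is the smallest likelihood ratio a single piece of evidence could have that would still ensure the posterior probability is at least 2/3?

Prior odds = 0.001/0.999 = 1/999.
Target odds = (2/3)/(1/3) = 2.
Required Bayes factor = 2 ÷ (1/999) = 1998.

1998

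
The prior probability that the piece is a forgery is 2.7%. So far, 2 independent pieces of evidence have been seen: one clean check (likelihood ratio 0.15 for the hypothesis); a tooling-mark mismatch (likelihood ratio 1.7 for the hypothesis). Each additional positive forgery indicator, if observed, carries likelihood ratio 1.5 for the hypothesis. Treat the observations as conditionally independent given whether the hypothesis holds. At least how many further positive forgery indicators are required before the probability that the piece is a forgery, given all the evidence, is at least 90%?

Prior odds = 0.027/0.973 = 27/973.
Combined Bayes factor of the evidence already in hand = 0.15 × 1.7 = 0.255.
Odds after that evidence = (27/973) × 0.255 = 1377/194600.
Target odds = 0.9/0.1 = 9.
Need 1.5ⁿ ≥ 9 ÷ (1377/194600) = 194600/153.
1.5¹⁷ = 129140163/131072 falls short of 194600/153 but 1.5¹⁸ = 387420489/262144 reaches it, so n = 18.

18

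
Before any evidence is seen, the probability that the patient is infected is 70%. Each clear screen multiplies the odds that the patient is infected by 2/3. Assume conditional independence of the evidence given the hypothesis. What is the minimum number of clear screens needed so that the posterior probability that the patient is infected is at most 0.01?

Prior odds = 0.7/0.3 = 7/3.
Likelihood ratio per clear screen = 2/3.
Target odds: 0.01 ÷ 0.99 = 1/99.
Need (7/3) × (2/3)ⁿ ≤ 1/99, i.e. (2/3)ⁿ ≤ 1/231.
(2/3)¹³ = 8192/1594323 is still above 1/231 but (2/3)¹⁴ = 16384/4782969 is at or below it, so n = 14.

14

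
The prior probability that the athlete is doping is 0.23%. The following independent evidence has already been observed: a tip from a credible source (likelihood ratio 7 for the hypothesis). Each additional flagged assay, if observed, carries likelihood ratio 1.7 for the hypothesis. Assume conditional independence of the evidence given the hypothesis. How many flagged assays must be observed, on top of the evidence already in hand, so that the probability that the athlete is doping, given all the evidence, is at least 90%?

Prior odds = 0.0023/0.9977 = 23/9977.
Bayes factor of the evidence already in hand = 7.
Odds after that evidence = (23/9977) × 7 = 161/9977.
Target odds = 0.9/0.1 = 9.
Need 1.7ⁿ ≥ 9 ÷ (161/9977) = 89793/161.
1.7¹¹ ≈342.719 falls short of 89793/161 but 1.7¹² ≈582.622 reaches it, so n = 12.

12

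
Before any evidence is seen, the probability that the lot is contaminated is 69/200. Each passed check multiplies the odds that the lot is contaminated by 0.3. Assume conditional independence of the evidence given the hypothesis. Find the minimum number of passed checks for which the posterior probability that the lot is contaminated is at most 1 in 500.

Prior odds: 0.345 ÷ 0.655 = 69/131.
Likelihood ratio per passed check = 0.3.
Target odds: 0.002 ÷ 0.998 = 1/499.
Need (69/131) × 0.3ⁿ ≤ 1/499, i.e. 0.3ⁿ ≤ 131/34431.
0.3⁴ = 0.0081 is still above 131/34431 but 0.3⁵ = 243/100000 is at or below it, so n = 5.

5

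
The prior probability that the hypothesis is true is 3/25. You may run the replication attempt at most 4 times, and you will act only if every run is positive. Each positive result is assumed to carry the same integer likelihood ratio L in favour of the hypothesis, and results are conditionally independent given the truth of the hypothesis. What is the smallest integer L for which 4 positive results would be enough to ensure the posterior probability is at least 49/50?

5

Prior odds = 0.12/0.88 = 3/22.
Target odds = 0.98/0.02 = 49.
Need L⁴ ≥ 49 ÷ (3/22) = 1078/3.
4⁴ = 256 < 1078/3 ≤ 625 = 5⁴, so L = 5.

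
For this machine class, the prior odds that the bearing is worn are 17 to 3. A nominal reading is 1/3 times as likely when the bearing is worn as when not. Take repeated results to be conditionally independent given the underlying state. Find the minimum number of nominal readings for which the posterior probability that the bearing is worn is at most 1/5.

Prior odds = 17/3.
Likelihood ratio per nominal reading = 1/3.
Target odds: 0.2 ÷ 0.8 = 0.25.
Need (17/3) × (1/3)ⁿ ≤ 0.25, i.e. (1/3)ⁿ ≤ 3/68.
(1/3)² = 1/9 is still above 3/68 but (1/3)³ = 1/27 is at or below it, so n = 3.

3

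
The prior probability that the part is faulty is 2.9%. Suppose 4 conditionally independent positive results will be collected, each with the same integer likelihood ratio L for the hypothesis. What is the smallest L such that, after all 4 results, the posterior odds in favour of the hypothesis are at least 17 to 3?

Prior odds = 0.029/0.971 = 29/971.
Target odds = 17/3.
Need L⁴ ≥ 17/3 ÷ (29/971) = 16507/87.
3⁴ = 81 < 16507/87 ≤ 256 = 4⁴, so L = 4.

4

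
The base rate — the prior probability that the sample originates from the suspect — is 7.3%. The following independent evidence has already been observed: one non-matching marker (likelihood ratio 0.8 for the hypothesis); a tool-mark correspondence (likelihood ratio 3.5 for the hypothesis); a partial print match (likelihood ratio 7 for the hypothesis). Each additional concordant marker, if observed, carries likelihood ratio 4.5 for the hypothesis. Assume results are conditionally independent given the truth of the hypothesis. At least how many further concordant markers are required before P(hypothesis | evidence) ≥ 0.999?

Prior odds = 0.073/0.927 = 73/927.
Combined Bayes factor of the evidence already in hand = 0.8 × 3.5 × 7 = 19.6.
Odds after that evidence = (73/927) × 19.6 = 7154/4635.
Target odds = 0.999/0.001 = 999.
Need 4.5ⁿ ≥ 999 ÷ (7154/4635) = 4630365/7154.
4.5⁴ = 410.0625 falls short of 4630365/7154 but 4.5⁵ = 1845.28125 reaches it, so n = 5.

5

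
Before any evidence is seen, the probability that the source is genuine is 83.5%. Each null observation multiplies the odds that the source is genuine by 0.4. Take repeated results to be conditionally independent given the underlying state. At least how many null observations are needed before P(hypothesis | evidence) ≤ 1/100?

Prior odds: 0.835 ÷ 0.165 = 167/33.
Likelihood ratio per null observation = 0.4.
Target odds: 0.01 ÷ 0.99 = 1/99.
Need (167/33) × 0.4ⁿ ≤ 1/99, i.e. 0.4ⁿ ≤ 1/501.
0.4⁶ = 64/15625 is still above 1/501 but 0.4⁷ = 128/78125 is at or below it, so n = 7.

7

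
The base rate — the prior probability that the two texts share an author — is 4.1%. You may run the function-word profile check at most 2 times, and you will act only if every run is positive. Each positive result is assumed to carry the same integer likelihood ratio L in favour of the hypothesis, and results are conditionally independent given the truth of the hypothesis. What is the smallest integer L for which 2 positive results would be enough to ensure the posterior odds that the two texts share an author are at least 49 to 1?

34

Prior odds = 0.041/0.959 = 41/959.
Target odds = 49.
Need L² ≥ 49 ÷ (41/959) = 46991/41.
33² = 1089 < 46991/41 ≤ 1156 = 34², so L = 34.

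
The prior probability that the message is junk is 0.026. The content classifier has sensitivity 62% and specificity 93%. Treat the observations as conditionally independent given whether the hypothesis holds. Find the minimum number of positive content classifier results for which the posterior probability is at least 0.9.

Prior odds: 0.026 ÷ 0.974 = 13/487.
False-positive rate = 1 − 0.93 = 0.07; likelihood ratio of a positive = 0.62/0.07 = 62/7.
Target odds: 0.9 ÷ 0.1 = 9.
Need (13/487) × (62/7)ⁿ ≥ 9, i.e. (62/7)ⁿ ≥ 4383/13.
(62/7)² = 3844/49 falls short of 4383/13 but (62/7)³ = 238328/343 reaches it, so n = 3.

3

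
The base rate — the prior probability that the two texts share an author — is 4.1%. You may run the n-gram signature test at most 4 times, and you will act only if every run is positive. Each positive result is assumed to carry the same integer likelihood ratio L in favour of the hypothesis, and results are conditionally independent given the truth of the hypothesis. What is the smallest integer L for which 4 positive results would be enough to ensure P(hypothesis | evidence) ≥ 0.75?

3

Prior odds = 0.041/0.959 = 41/959.
Target odds = 0.75/0.25 = 3.
Need L⁴ ≥ 3 ÷ (41/959) = 2877/41.
2⁴ = 16 < 2877/41 ≤ 81 = 3⁴, so L = 3.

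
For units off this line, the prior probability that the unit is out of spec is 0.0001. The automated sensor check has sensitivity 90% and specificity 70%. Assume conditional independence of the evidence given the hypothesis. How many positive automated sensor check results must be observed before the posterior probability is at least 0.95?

12

Prior odds: 0.0001 ÷ 0.9999 = 1/9999.
False-positive rate = 1 − 0.7 = 0.3; likelihood ratio of a positive = 0.9/0.3 = 3.
Target odds: 0.95 ÷ 0.05 = 19.
Need (1/9999) × 3ⁿ ≥ 19, i.e. 3ⁿ ≥ 189981.
3¹¹ = 177147 falls short of 189981 but 3¹² = 531441 reaches it, so n = 12.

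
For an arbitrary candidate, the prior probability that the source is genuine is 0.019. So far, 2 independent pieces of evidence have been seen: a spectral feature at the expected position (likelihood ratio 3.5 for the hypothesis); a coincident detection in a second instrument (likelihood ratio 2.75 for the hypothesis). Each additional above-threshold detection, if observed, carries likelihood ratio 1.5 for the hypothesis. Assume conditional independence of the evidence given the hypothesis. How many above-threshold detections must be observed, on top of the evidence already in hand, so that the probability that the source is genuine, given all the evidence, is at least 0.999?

Prior odds = 0.019/0.981 = 19/981.
Combined Bayes factor of the evidence already in hand = 3.5 × 2.75 = 9.625.
Odds after that evidence = (19/981) × 9.625 = 1463/7848.
Target odds = 0.999/0.001 = 999.
Need 1.5ⁿ ≥ 999 ÷ (1463/7848) = 7840152/1463.
1.5²¹ ≈4987.89 falls short of 7840152/1463 but 1.5²² ≈7481.83 reaches it, so n = 22.

22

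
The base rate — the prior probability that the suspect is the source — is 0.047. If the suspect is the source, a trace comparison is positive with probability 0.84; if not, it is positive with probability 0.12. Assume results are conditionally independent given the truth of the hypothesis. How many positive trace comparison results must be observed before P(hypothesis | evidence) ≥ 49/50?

Prior odds = 0.047/0.953 = 47/953.
Likelihood ratio of a positive = 0.84/0.12 = 7.
Target posterior odds = 0.98/0.02 = 49.
Need (47/953) × 7ⁿ ≥ 49, i.e. 7ⁿ ≥ 46697/47.
7³ = 343 falls short of 46697/47 but 7⁴ = 2401 reaches it, so n = 4.

4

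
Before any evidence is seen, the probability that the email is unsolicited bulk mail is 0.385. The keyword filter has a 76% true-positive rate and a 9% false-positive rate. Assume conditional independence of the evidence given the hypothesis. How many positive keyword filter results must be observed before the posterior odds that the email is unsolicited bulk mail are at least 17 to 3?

2

Prior odds = 0.385/0.615 = 77/123.
Likelihood ratio of a positive result = 0.76/0.09 = 76/9.
Target odds = 17/3.
Need (77/123) × (76/9)ⁿ ≥ 17/3, i.e. (76/9)ⁿ ≥ 697/77.
(76/9)¹ = 76/9 falls short of 697/77 but (76/9)² = 5776/81 reaches it, so n = 2.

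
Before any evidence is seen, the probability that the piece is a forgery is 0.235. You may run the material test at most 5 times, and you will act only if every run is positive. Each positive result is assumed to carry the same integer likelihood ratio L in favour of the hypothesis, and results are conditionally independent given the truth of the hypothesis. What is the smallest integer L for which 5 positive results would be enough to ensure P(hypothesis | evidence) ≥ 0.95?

Prior odds = 0.235/0.765 = 47/153.
Target odds = 0.95/0.05 = 19.
Need L⁵ ≥ 19 ÷ (47/153) = 2907/47.
2⁵ = 32 < 2907/47 ≤ 243 = 3⁵, so L = 3.

3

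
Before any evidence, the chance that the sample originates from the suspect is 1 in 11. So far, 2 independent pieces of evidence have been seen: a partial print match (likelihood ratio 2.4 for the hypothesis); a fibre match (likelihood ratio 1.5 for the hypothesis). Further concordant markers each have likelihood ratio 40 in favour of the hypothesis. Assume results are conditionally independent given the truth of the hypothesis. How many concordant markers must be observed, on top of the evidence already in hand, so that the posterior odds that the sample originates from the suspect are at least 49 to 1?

Prior odds = (1/11)/(10/11) = 0.1.
Combined Bayes factor of the evidence already in hand = 2.4 × 1.5 = 3.6.
Odds after that evidence = 0.1 × 3.6 = 0.36.
Target odds = 49.
Need 40ⁿ ≥ 49 ÷ 0.36 = 1225/9.
40¹ = 40 falls short of 1225/9 but 40² = 1600 reaches it, so n = 2.

2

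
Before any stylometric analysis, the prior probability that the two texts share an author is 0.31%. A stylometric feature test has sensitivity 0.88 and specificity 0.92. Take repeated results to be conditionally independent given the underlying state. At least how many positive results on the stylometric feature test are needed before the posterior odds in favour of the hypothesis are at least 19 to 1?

4

Prior odds: 0.0031 ÷ 0.9969 = 31/9969.
False-positive rate = 1 − 0.92 = 0.08; likelihood ratio of a positive = 0.88/0.08 = 11.
Target odds = 19.
Need (31/9969) × 11ⁿ ≥ 19, i.e. 11ⁿ ≥ 189411/31.
11³ = 1331 falls short of 189411/31 but 11⁴ = 14641 reaches it, so n = 4.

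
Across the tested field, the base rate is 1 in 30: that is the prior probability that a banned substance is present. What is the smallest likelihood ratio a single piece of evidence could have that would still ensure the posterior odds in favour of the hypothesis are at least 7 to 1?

203

Prior odds = (1/30)/(29/30) = 1/29.
Target odds = 7.
Required Bayes factor = 7 ÷ (1/29) = 203.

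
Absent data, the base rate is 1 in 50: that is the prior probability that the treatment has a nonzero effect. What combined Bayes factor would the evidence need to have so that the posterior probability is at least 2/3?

Prior odds = 0.02/0.98 = 1/49.
Target odds = (2/3)/(1/3) = 2.
Required Bayes factor = 2 ÷ (1/49) = 98.

98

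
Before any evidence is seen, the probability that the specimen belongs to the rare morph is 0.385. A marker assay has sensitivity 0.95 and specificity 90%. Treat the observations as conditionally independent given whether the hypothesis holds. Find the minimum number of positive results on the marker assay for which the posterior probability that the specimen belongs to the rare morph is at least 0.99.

3

Prior odds: 0.385 ÷ 0.615 = 77/123.
False-positive rate = 1 − 0.9 = 0.1; likelihood ratio of a positive = 0.95/0.1 = 9.5.
Target odds: 0.99 ÷ 0.01 = 99.
Require 9.5ⁿ ≥ 99 ÷ (77/123) = 1107/7.
9.5² = 90.25 falls short of 1107/7 but 9.5³ = 857.375 reaches it, so n = 3.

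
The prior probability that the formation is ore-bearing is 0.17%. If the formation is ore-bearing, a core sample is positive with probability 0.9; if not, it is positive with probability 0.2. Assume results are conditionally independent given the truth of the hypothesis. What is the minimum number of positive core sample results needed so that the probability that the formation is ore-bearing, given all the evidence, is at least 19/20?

Prior odds: 0.0017 ÷ 0.9983 = 17/9983.
Likelihood ratio of a positive = 0.9/0.2 = 4.5.
Target posterior odds = 0.95/0.05 = 19.
Require 4.5ⁿ ≥ 19 ÷ (17/9983) = 189677/17.
4.5⁶ = 8303.765625 falls short of 189677/17 but 4.5⁷ = 4782969/128 reaches it, so n = 7.

7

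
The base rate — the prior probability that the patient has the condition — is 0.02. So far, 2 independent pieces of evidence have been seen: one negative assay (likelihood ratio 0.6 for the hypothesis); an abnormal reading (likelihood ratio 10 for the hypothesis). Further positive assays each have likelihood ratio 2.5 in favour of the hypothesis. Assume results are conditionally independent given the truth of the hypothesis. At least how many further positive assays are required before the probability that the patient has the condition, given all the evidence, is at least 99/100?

8

Prior odds = 0.02/0.98 = 1/49.
Combined Bayes factor of the evidence already in hand = 0.6 × 10 = 6.
Odds after that evidence = (1/49) × 6 = 6/49.
Target odds = 0.99/0.01 = 99.
Need 2.5ⁿ ≥ 99 ÷ (6/49) = 808.5.
2.5⁷ = 610.3515625 falls short of 808.5 but 2.5⁸ = 390625/256 reaches it, so n = 8.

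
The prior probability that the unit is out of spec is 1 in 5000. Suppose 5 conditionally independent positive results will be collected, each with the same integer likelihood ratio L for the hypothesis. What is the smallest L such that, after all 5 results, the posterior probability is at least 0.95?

10

Prior odds = 0.0002/0.9998 = 1/4999.
Target odds = 0.95/0.05 = 19.
Need L⁵ ≥ 19 ÷ (1/4999) = 94981.
9⁵ = 59049 < 94981 ≤ 100000 = 10⁵, so L = 10.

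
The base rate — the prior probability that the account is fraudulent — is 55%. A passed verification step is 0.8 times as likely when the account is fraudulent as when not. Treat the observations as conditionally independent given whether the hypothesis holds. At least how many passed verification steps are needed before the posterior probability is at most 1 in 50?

19

Prior odds = 0.55/0.45 = 11/9.
Likelihood ratio per passed verification step = 0.8.
Target odds: 0.02 ÷ 0.98 = 1/49.
Require 0.8ⁿ ≤ 1/49 ÷ (11/9) = 9/539.
0.8¹⁸ ≈0.0180144 is still above 9/539 but 0.8¹⁹ ≈0.0144115 is at or below it, so n = 19.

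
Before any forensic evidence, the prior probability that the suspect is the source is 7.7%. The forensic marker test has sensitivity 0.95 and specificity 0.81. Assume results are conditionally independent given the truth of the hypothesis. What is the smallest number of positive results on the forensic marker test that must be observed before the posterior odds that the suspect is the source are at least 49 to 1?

4

Prior odds = 0.077/0.923 = 77/923.
False-positive rate = 1 − 0.81 = 0.19; likelihood ratio of a positive = 0.95/0.19 = 5.
Target odds = 49.
Need (77/923) × 5ⁿ ≥ 49, i.e. 5ⁿ ≥ 6461/11.
5³ = 125 falls short of 6461/11 but 5⁴ = 625 reaches it, so n = 4.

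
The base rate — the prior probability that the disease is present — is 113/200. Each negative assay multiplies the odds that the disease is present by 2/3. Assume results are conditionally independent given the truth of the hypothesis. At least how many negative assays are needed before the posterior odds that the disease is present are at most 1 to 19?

Prior odds = 0.565/0.435 = 113/87.
Likelihood ratio per negative assay = 2/3.
Target odds = 1/19.
Require (2/3)ⁿ ≤ 1/19 ÷ (113/87) = 87/2147.
(2/3)⁷ = 128/2187 is still above 87/2147 but (2/3)⁸ = 256/6561 is at or below it, so n = 8.

8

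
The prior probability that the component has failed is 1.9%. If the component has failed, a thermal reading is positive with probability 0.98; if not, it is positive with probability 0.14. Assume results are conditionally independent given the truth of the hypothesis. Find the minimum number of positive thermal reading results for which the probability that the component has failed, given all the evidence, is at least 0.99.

5

Prior odds = 0.019/0.981 = 19/981.
Likelihood ratio of a positive = 0.98/0.14 = 7.
Target odds: 0.99 ÷ 0.01 = 99.
Need (19/981) × 7ⁿ ≥ 99, i.e. 7ⁿ ≥ 97119/19.
7⁴ = 2401 falls short of 97119/19 but 7⁵ = 16807 reaches it, so n = 5.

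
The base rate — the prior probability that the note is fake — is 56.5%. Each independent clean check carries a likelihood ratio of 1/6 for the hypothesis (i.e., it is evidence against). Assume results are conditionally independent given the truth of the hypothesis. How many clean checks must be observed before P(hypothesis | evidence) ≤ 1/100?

3

Prior odds = 0.565/0.435 = 113/87.
Likelihood ratio per clean check = 1/6.
Target odds: 0.01 ÷ 0.99 = 1/99.
Require (1/6)ⁿ ≤ 1/99 ÷ (113/87) = 29/3729.
(1/6)² = 1/36 is still above 29/3729 but (1/6)³ = 1/216 is at or below it, so n = 3.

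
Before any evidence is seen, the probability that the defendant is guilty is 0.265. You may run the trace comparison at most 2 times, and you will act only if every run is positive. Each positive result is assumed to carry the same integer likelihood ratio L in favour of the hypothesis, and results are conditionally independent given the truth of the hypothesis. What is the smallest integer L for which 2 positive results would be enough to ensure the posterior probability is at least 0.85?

Prior odds = 0.265/0.735 = 53/147.
Target odds = 0.85/0.15 = 17/3.
Need L² ≥ 17/3 ÷ (53/147) = 833/53.
3² = 9 < 833/53 ≤ 16 = 4², so L = 4.

4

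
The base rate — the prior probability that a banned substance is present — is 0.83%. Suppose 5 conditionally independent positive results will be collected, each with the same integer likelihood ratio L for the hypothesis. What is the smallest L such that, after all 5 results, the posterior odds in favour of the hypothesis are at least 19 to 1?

Prior odds = 0.0083/0.9917 = 83/9917.
Target odds = 19.
Need L⁵ ≥ 19 ÷ (83/9917) = 188423/83.
4⁵ = 1024 < 188423/83 ≤ 3125 = 5⁵, so L = 5.

5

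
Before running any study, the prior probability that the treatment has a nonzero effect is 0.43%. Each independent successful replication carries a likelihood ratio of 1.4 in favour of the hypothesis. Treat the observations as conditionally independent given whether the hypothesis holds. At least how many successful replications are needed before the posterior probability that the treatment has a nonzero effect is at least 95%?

25

Prior odds: 0.0043 ÷ 0.9957 = 43/9957.
Likelihood ratio per successful replication = 1.4.
Target odds: 0.95 ÷ 0.05 = 19.
Require 1.4ⁿ ≥ 19 ÷ (43/9957) = 189183/43.
1.4²⁴ ≈3214.2 falls short of 189183/43 but 1.4²⁵ ≈4499.88 reaches it, so n = 25.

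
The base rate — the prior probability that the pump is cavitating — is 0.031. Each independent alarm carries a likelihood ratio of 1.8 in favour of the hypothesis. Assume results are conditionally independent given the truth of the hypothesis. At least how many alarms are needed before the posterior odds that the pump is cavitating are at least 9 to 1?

Prior odds: 0.031 ÷ 0.969 = 31/969.
Likelihood ratio per alarm = 1.8.
Target odds = 9.
Need (31/969) × 1.8ⁿ ≥ 9, i.e. 1.8ⁿ ≥ 8721/31.
1.8⁹ = 387420489/1953125 falls short of 8721/31 but 1.8¹⁰ ≈357.047 reaches it, so n = 10.

10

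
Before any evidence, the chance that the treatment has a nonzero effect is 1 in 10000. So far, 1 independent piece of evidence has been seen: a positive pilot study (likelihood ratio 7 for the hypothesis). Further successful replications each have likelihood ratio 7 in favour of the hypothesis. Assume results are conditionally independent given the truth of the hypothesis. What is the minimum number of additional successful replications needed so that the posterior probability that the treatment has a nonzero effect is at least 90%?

5

Prior odds = 0.0001/0.9999 = 1/9999.
Bayes factor of the evidence already in hand = 7.
Odds after that evidence = (1/9999) × 7 = 7/9999.
Target odds = 0.9/0.1 = 9.
Need 7ⁿ ≥ 9 ÷ (7/9999) = 89991/7.
7⁴ = 2401 falls short of 89991/7 but 7⁵ = 16807 reaches it, so n = 5.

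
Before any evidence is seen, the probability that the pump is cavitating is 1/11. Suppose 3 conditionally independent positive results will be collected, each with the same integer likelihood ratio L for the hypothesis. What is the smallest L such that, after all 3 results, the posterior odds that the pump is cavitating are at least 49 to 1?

8

Prior odds = (1/11)/(10/11) = 0.1.
Target odds = 49.
Need L³ ≥ 49 ÷ 0.1 = 490.
7³ = 343 < 490 ≤ 512 = 8³, so L = 8.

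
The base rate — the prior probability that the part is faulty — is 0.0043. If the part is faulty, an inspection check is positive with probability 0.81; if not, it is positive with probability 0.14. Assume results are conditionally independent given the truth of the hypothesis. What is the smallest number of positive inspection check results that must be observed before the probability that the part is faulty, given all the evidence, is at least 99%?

6

Prior odds: 0.0043 ÷ 0.9957 = 43/9957.
Likelihood ratio of a positive = 0.81/0.14 = 81/14.
Target odds: 0.99 ÷ 0.01 = 99.
Require (81/14)ⁿ ≥ 99 ÷ (43/9957) = 985743/43.
(81/14)⁵ ≈6483.13 falls short of 985743/43 but (81/14)⁶ ≈37509.6 reaches it, so n = 6.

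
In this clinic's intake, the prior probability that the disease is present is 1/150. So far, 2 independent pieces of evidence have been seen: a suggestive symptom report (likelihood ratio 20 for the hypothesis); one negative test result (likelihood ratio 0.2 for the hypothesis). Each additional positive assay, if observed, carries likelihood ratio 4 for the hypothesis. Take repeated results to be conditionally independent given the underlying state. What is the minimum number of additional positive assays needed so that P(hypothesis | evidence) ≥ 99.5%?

7

Prior odds = (1/150)/(149/150) = 1/149.
Combined Bayes factor of the evidence already in hand = 20 × 0.2 = 4.
Odds after that evidence = (1/149) × 4 = 4/149.
Target odds = 0.995/0.005 = 199.
Need 4ⁿ ≥ 199 ÷ (4/149) = 7412.75.
4⁶ = 4096 falls short of 7412.75 but 4⁷ = 16384 reaches it, so n = 7.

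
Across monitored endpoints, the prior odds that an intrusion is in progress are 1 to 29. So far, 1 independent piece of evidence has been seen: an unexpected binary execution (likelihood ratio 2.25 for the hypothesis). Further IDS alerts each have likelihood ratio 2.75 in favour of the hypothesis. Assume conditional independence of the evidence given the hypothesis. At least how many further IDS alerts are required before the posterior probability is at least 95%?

Prior odds = 1/29.
Bayes factor of the evidence already in hand = 2.25.
Odds after that evidence = (1/29) × 2.25 = 9/116.
Target odds = 0.95/0.05 = 19.
Need 2.75ⁿ ≥ 19 ÷ (9/116) = 2204/9.
2.75⁵ = 161051/1024 falls short of 2204/9 but 2.75⁶ = 1771561/4096 reaches it, so n = 6.

6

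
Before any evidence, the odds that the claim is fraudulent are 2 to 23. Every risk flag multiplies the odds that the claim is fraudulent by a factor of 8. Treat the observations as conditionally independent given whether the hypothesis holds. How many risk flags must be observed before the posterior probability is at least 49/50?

4

Prior odds = 2/23.
Likelihood ratio per risk flag = 8.
Target posterior odds = 0.98/0.02 = 49.
Require 8ⁿ ≥ 49 ÷ (2/23) = 563.5.
8³ = 512 falls short of 563.5 but 8⁴ = 4096 reaches it, so n = 4.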